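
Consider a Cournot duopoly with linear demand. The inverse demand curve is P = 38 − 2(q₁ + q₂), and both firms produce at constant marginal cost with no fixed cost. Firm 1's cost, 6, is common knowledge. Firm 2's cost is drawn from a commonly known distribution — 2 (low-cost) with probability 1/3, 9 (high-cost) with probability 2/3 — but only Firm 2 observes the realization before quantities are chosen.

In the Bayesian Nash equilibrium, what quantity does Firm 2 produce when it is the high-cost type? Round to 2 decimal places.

Firm 2 with cost c maximizes (38 − 2(q₁+q₂) − c)·q₂, giving q₂(c) = (38 − c − 2q₁)/4.
E[c₂] = 1/3·2 + 2/3·9 = 6.66667
Firm 1's FOC against E[q₂] yields q₁ = (38 − 2·6 + E[c₂])/6 = (38 − 12 + 6.66667)/6 = 5.44444.
q₂(high-cost) = (38 − 9 − 2·5.44444)/4 = 4.52778.

4.53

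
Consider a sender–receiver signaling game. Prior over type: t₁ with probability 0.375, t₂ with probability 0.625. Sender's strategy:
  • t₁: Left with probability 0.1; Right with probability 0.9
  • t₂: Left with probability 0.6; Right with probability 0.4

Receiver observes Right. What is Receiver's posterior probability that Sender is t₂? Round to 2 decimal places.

P(Right) = 0.375·0.9 + 0.625·0.4 = 0.5875
P(t₂ | Right) = (0.625·0.4) / 0.5875 = 0.25 / 0.5875 = 0.425532

0.43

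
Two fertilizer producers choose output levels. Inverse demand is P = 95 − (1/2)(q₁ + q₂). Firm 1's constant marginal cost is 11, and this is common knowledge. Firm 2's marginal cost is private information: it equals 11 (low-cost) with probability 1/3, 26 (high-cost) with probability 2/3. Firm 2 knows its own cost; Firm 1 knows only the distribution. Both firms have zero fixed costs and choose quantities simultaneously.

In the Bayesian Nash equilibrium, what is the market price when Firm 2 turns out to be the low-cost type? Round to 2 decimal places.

Each type of Firm 2 best-responds to q₁; Firm 1 best-responds to the expected q₂ over Firm 2's types.
Firm 2 with cost c maximizes (95 − (1/2)(q₁+q₂) − c)·q₂, giving q₂(c) = (95 − c − (1/2)q₁).
E[c₂] = 1/3·11 + 2/3·26 = 21
Firm 1's FOC against E[q₂] yields q₁ = (95 − 2·11 + E[c₂])/(3/2) = (95 − 22 + 21)/(3/2) = 62.6667.
q₂(low-cost) = 52.6667, so P = 95 − (1/2)·(62.6667 + 52.6667) = 37.3333.

37.33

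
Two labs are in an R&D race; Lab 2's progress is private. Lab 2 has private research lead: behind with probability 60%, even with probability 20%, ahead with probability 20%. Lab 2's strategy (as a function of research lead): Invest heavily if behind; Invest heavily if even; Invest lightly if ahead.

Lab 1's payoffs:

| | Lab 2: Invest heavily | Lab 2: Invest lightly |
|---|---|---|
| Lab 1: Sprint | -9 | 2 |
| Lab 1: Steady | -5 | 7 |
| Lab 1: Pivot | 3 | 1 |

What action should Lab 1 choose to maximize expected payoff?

Pivot

Compute Lab 1's expected payoff for each action, taking the expectation over Lab 2's type.
E[Sprint] = 0.6·(-9) + 0.2·(-9) + 0.2·(2) = -6.8
E[Steady] = 0.6·(-5) + 0.2·(-5) + 0.2·(7) = -2.6
E[Pivot] = 0.6·(3) + 0.2·(3) + 0.2·(1) = 2.6
Best response: Pivot (2.6 is the largest).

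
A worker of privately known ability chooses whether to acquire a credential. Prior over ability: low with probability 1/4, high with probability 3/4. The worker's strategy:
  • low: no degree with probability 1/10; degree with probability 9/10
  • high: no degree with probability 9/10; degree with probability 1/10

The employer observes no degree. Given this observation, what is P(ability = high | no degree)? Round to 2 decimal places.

P(no degree) = (1/4)·(1/10) + (3/4)·(9/10) = 7/10
P(high | no degree) = ((3/4)·(9/10)) / (7/10) = (27/40) / (7/10) = 27/28

0.96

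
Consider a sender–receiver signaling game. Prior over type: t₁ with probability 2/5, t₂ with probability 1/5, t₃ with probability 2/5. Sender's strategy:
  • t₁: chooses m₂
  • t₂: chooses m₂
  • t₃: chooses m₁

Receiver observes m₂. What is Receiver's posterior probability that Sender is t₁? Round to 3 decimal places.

P(m₂) = (2/5)·1 + (1/5)·1 + (2/5)·0 = 3/5
P(t₁ | m₂) = ((2/5)·1) / (3/5) = (2/5) / (3/5) = 2/3

0.667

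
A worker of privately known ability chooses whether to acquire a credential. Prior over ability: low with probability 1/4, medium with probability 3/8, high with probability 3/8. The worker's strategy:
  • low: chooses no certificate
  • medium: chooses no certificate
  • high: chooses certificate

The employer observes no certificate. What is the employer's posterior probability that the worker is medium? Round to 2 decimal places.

0.60

Apply Bayes' rule using the sender's strategy as the likelihood.
P(no certificate) = (1/4)·1 + (3/8)·1 + (3/8)·0 = 5/8
P(medium | no certificate) = ((3/8)·1) / (5/8) = (3/8) / (5/8) = 3/5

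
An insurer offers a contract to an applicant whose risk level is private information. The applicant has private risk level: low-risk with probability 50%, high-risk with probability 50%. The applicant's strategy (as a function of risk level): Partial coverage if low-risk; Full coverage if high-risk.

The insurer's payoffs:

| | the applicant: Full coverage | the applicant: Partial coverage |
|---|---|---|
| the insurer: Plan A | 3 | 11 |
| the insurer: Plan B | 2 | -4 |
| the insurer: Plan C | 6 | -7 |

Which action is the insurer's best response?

E[Plan A] = 0.5·(11) + 0.5·(3) = 7
E[Plan B] = 0.5·(-4) + 0.5·(2) = -1
E[Plan C] = 0.5·(-7) + 0.5·(6) = -0.5
Best response: Plan A (7 is the largest).

Plan A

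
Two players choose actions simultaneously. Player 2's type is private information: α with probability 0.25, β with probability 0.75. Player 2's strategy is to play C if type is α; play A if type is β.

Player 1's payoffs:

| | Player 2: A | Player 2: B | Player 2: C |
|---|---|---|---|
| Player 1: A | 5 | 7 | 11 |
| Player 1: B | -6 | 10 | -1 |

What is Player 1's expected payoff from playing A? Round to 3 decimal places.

E[A] = 0.25·11 + 0.75·5 = 2.75 + 3.75 = 6.5

6.500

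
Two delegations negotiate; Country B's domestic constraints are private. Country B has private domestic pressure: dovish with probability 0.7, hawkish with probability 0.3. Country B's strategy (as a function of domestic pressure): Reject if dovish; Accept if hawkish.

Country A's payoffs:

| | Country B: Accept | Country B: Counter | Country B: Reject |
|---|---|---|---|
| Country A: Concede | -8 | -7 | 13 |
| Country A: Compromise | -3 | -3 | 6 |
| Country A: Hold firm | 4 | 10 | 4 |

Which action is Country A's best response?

Concede

E[Concede] = 0.7·(13) + 0.3·(-8) = 6.7
E[Compromise] = 0.7·(6) + 0.3·(-3) = 3.3
E[Hold firm] = 0.7·(4) + 0.3·(4) = 4
Best response: Concede (6.7 is the largest).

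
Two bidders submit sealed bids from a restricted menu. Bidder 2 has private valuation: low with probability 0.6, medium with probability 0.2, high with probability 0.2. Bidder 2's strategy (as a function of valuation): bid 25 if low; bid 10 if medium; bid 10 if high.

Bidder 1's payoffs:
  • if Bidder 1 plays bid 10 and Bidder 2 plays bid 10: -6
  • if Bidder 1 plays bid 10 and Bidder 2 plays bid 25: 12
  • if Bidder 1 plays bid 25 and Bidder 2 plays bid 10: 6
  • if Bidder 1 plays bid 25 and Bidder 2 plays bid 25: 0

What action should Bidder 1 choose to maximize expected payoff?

bid 10

Compute Bidder 1's expected payoff for each action, taking the expectation over Bidder 2's type.
E[bid 10] = 0.6·(12) + 0.2·(-6) + 0.2·(-6) = 4.8
E[bid 25] = 0.6·(0) + 0.2·(6) + 0.2·(6) = 2.4
Best response: bid 10 (4.8 is the largest).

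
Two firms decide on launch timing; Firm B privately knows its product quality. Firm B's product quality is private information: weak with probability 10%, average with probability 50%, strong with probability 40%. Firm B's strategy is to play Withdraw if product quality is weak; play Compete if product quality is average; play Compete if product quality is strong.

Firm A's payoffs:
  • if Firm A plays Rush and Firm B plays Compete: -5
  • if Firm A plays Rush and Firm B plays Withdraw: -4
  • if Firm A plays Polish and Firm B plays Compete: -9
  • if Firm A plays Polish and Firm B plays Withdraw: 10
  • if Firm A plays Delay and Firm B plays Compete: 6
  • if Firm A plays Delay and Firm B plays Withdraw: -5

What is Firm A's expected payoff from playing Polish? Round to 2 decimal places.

Take the expectation over Firm B's product quality, weighting each type's action by its prior probability.
E[Polish] = 0.1·10 + 0.5·(-9) + 0.4·(-9) = 1 + (-4.5) + (-3.6) = -7.1

-7.10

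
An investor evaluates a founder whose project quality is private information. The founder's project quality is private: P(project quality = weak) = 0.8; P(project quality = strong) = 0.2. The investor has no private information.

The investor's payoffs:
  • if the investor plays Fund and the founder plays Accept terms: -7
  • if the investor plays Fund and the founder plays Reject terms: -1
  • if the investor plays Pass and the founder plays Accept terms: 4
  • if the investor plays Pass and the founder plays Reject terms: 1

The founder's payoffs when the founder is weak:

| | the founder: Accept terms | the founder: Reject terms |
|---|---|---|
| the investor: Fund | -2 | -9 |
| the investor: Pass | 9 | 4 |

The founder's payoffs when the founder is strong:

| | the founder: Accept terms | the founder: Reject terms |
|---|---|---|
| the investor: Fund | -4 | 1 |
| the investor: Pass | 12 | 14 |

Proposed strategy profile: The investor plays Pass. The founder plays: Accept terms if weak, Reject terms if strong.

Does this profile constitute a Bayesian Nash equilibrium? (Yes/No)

Yes

A profile is a BNE iff every type of every player is best-responding given beliefs about the other side.
The investor plays Pass: E[Pass] = 0.8·(4) + 0.2·(1) = 3.4; E[Fund] = -5.8. Best-responding. ✓
The founder (project quality weak), facing Pass: Accept terms gives 9, Reject terms gives 4. Proposed Accept terms is best. ✓
The founder (project quality strong), facing Pass: Accept terms gives 12, Reject terms gives 14. Proposed Reject terms is best. ✓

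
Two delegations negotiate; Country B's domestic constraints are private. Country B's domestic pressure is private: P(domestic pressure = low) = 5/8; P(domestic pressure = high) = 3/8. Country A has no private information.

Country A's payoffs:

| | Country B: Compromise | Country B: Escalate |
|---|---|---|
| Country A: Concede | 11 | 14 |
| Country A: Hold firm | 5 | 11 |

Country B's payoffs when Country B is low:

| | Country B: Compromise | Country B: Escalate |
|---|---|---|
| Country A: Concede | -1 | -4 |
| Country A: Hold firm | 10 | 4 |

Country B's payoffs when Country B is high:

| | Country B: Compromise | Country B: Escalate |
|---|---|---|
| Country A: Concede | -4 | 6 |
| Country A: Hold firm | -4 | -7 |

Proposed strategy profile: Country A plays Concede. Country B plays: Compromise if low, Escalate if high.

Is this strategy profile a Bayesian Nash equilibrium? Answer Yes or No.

Country A plays Concede: E[Concede] = 5/8·(11) + 3/8·(14) = 97/8; E[Hold firm] = 29/4. Best-responding. ✓
Country B (domestic pressure low), facing Concede: Compromise gives -1, Escalate gives -4. Proposed Compromise is best. ✓
Country B (domestic pressure high), facing Concede: Compromise gives -4, Escalate gives 6. Proposed Escalate is best. ✓

Yes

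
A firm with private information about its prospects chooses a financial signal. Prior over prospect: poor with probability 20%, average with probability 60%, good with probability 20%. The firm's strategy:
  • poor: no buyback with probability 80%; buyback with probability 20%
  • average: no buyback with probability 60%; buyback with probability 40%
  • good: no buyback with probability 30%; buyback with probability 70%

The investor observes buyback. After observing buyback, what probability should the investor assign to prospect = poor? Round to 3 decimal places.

P(buyback) = 0.2·0.2 + 0.6·0.4 + 0.2·0.7 = 0.42
P(poor | buyback) = (0.2·0.2) / 0.42 = 0.04 / 0.42 = 0.0952381

0.095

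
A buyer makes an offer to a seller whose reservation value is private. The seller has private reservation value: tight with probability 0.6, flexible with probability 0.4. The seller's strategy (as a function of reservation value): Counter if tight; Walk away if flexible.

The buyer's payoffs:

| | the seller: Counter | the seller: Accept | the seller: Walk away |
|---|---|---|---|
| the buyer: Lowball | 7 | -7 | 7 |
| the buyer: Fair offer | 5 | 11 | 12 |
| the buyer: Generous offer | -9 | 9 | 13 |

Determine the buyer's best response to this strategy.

E[Lowball] = 0.6·(7) + 0.4·(7) = 7
E[Fair offer] = 0.6·(5) + 0.4·(12) = 7.8
E[Generous offer] = 0.6·(-9) + 0.4·(13) = -0.2
Best response: Fair offer (7.8 is the largest).

Fair offer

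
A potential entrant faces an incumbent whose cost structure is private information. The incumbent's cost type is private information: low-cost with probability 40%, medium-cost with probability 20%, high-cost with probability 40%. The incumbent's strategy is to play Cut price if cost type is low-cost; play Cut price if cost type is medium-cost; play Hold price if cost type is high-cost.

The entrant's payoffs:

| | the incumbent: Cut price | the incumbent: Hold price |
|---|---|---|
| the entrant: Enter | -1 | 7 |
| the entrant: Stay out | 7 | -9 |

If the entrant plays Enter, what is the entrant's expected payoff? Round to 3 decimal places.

E[Enter] = 0.4·(-1) + 0.2·(-1) + 0.4·7 = (-0.4) + (-0.2) + 2.8 = 2.2

2.200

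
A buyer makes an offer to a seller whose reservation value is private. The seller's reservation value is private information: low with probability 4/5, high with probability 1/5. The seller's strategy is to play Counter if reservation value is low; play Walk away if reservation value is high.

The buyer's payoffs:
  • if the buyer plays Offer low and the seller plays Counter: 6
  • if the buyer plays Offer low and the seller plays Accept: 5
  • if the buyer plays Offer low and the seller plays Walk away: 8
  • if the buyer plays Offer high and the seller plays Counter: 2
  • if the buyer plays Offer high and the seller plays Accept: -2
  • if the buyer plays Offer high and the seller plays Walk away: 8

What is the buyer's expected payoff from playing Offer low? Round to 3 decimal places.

Take the expectation over the seller's reservation value, weighting each type's action by its prior probability.
E[Offer low] = 4/5·6 + 1/5·8 = 24/5 + 8/5 = 32/5

6.400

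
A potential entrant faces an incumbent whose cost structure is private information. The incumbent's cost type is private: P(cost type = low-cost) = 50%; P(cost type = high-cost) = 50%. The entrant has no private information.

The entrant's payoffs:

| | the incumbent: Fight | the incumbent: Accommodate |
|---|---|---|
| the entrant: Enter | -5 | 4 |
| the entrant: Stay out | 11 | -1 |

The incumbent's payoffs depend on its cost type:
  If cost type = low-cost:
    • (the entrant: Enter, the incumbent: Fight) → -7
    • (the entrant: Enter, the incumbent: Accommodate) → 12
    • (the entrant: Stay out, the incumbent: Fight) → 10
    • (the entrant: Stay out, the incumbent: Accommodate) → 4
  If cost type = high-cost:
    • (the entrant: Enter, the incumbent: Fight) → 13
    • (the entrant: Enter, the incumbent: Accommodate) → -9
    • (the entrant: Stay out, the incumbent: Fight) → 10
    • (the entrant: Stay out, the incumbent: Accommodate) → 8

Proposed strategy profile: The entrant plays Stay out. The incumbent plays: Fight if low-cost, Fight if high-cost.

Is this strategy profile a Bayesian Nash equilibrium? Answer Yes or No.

A profile is a BNE iff every type of every player is best-responding given beliefs about the other side.
The entrant plays Stay out: E[Stay out] = 0.5·(11) + 0.5·(11) = 11; E[Enter] = -5. Best-responding. ✓
The incumbent (cost type low-cost), facing Stay out: Fight gives 10, Accommodate gives 4. Proposed Fight is best. ✓
The incumbent (cost type high-cost), facing Stay out: Fight gives 10, Accommodate gives 8. Proposed Fight is best. ✓

Yes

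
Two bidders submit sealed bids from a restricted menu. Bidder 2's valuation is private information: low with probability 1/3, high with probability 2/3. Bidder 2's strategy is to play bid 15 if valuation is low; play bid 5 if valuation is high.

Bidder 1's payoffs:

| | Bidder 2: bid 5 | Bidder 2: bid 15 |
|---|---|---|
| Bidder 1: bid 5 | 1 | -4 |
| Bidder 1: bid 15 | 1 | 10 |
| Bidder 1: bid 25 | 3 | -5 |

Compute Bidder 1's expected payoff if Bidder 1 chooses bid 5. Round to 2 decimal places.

E[bid 5] = 1/3·(-4) + 2/3·1 = (-4/3) + 2/3 = -2/3

-0.67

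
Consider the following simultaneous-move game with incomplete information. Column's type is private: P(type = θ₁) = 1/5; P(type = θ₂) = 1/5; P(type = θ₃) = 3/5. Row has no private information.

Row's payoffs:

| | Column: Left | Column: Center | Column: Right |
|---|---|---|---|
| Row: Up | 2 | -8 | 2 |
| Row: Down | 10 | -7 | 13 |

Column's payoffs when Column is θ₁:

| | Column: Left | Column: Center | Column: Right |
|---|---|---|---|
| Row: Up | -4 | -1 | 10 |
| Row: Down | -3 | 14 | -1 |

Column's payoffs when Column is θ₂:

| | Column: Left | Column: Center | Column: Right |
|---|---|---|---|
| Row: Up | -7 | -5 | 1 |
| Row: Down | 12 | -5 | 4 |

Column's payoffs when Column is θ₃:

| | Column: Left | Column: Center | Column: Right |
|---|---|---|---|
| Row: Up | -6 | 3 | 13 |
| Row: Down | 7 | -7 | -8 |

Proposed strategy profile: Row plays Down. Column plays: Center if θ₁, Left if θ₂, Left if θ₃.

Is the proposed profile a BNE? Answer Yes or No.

Yes

Row plays Down: E[Down] = 1/5·(-7) + 1/5·(10) + 3/5·(10) = 33/5; E[Up] = 0. Best-responding. ✓
Column (type θ₁), facing Down: Left gives -3, Center gives 14, Right gives -1. Proposed Center is best. ✓
Column (type θ₂), facing Down: Left gives 12, Center gives -5, Right gives 4. Proposed Left is best. ✓
Column (type θ₃), facing Down: Left gives 7, Center gives -7, Right gives -8. Proposed Left is best. ✓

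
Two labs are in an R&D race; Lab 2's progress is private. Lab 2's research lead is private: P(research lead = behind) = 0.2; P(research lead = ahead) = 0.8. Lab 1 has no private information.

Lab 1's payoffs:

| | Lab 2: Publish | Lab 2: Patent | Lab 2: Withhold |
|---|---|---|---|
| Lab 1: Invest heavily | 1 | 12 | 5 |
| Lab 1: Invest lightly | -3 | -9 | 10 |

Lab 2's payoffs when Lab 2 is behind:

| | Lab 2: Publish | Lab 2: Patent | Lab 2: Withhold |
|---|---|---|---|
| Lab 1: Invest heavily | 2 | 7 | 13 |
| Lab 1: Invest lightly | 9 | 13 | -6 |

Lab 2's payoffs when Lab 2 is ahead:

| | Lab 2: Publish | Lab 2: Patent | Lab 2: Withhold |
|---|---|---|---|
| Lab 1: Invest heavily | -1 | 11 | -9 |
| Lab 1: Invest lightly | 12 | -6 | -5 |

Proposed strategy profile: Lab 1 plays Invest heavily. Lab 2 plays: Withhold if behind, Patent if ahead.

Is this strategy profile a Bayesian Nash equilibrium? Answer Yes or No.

Yes

Lab 1 plays Invest heavily: E[Invest heavily] = 0.2·(5) + 0.8·(12) = 10.6; E[Invest lightly] = -5.2. Best-responding. ✓
Lab 2 (research lead behind), facing Invest heavily: Publish gives 2, Patent gives 7, Withhold gives 13. Proposed Withhold is best. ✓
Lab 2 (research lead ahead), facing Invest heavily: Publish gives -1, Patent gives 11, Withhold gives -9. Proposed Patent is best. ✓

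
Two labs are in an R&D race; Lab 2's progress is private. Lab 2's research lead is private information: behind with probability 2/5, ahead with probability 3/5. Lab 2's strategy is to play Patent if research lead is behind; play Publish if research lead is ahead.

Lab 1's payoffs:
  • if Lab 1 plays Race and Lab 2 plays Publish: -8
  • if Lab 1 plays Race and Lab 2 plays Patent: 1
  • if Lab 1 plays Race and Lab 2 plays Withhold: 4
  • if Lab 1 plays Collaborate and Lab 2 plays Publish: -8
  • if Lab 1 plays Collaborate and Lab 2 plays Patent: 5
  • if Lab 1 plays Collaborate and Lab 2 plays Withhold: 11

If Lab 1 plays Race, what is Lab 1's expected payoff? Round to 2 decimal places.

E[Race] = 2/5·1 + 3/5·(-8) = 2/5 + (-24/5) = -22/5

-4.40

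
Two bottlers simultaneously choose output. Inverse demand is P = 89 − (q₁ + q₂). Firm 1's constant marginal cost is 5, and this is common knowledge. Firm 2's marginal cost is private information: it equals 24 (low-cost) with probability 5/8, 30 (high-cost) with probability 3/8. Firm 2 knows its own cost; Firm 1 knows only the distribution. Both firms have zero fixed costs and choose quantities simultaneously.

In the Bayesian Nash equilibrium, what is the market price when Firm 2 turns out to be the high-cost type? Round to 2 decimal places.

41.96

Firm 2 with cost c maximizes (89 − (q₁+q₂) − c)·q₂, giving q₂(c) = (89 − c − q₁)/2.
E[c₂] = 5/8·24 + 3/8·30 = 26.25
Firm 1's FOC against E[q₂] yields q₁ = (89 − 2·5 + E[c₂])/3 = (89 − 10 + 26.25)/3 = 35.0833.
q₂(high-cost) = 11.9583, so P = 89 − (35.0833 + 11.9583) = 41.9583.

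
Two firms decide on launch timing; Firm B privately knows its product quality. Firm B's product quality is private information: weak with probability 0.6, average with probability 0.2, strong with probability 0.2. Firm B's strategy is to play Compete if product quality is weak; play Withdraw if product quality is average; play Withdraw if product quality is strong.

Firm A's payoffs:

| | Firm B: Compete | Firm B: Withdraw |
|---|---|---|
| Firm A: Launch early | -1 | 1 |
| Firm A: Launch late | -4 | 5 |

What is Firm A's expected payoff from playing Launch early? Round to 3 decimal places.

-0.200

E[Launch early] = 0.6·(-1) + 0.2·1 + 0.2·1 = (-0.6) + 0.2 + 0.2 = -0.2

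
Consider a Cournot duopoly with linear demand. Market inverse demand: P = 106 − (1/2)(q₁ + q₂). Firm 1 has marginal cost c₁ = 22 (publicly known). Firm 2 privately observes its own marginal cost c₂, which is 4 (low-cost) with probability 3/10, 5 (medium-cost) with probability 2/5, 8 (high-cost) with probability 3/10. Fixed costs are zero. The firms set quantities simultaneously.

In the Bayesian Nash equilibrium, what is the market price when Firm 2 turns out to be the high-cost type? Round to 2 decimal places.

45.73

Type-c best response for Firm 2: q₂(c) = (106 − c) − q₁/2.
Firm 1 maximizes expected profit; its first-order condition is 106 − q₁ − (1/2)E[q₂] − 22 = 0.
Substituting E[q₂] and solving: E[c₂] = 5.6, so q₁ = (106 − 2·22 + 5.6)/(3/2) = 45.0667.
q₂(high-cost) = 75.4667, so P = 106 − (1/2)·(45.0667 + 75.4667) = 45.7333.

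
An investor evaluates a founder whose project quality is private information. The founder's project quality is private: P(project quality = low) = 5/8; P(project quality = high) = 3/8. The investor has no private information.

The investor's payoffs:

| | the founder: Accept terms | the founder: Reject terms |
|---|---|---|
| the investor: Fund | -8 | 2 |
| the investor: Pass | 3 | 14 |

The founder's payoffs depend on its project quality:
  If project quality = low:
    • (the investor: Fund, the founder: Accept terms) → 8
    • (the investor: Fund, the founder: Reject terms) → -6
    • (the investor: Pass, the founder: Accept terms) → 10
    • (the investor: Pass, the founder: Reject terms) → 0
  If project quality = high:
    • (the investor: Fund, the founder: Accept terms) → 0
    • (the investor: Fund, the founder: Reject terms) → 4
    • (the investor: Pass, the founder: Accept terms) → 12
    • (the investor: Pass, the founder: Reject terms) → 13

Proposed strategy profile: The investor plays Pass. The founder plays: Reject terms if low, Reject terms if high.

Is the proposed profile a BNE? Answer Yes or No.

No

The investor plays Pass: E[Pass] = 5/8·(14) + 3/8·(14) = 14; E[Fund] = 2. Best-responding. ✓
The founder (project quality low), facing Pass: Accept terms gives 10, Reject terms gives 0. Proposed Reject terms is not best — profitable deviation exists. ✗
The founder (project quality high), facing Pass: Accept terms gives 12, Reject terms gives 13. Proposed Reject terms is best. ✓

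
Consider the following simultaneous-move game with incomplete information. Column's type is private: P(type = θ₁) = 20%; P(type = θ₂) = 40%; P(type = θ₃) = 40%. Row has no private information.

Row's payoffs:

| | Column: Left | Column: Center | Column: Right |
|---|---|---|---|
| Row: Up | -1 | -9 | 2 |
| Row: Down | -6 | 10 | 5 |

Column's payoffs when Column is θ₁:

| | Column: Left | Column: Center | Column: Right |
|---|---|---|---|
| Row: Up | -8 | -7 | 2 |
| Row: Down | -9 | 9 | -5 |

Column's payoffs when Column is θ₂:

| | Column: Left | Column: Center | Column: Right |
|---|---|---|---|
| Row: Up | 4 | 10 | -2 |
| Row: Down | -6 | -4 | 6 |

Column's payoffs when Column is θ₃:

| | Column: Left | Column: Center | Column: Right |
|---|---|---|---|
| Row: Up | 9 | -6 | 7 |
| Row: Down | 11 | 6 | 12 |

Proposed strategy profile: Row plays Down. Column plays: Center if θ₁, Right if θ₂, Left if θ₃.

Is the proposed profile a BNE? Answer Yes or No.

No

Row plays Down: E[Down] = 0.2·(10) + 0.4·(5) + 0.4·(-6) = 1.6; E[Up] = -1.4. Best-responding. ✓
Column (type θ₁), facing Down: Left gives -9, Center gives 9, Right gives -5. Proposed Center is best. ✓
Column (type θ₂), facing Down: Left gives -6, Center gives -4, Right gives 6. Proposed Right is best. ✓
Column (type θ₃), facing Down: Left gives 11, Center gives 6, Right gives 12. Proposed Left is not best — profitable deviation exists. ✗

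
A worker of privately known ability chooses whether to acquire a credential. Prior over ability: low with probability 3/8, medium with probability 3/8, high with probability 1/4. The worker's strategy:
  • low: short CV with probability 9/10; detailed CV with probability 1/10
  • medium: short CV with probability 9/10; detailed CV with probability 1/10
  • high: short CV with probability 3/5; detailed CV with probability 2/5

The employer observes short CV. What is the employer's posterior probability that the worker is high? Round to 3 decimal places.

0.182

Apply Bayes' rule using the sender's strategy as the likelihood.
P(short CV) = (3/8)·(9/10) + (3/8)·(9/10) + (1/4)·(3/5) = 33/40
P(high | short CV) = ((1/4)·(3/5)) / (33/40) = (3/20) / (33/40) = 2/11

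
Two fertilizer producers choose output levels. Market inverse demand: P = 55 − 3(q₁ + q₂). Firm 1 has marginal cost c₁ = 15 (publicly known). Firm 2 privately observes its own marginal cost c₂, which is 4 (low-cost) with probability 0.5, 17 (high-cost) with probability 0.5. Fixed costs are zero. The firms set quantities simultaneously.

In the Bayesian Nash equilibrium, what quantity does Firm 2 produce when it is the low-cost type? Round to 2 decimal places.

6.53

Type-c best response for Firm 2: q₂(c) = (55 − c)/6 − q₁/2.
Firm 1 maximizes expected profit; its first-order condition is 55 − 6q₁ − 3E[q₂] − 15 = 0.
Substituting E[q₂] and solving: E[c₂] = 10.5, so q₁ = (55 − 2·15 + 10.5)/9 = 3.94444.
q₂(low-cost) = (55 − 4 − 3·3.94444)/6 = 6.52778.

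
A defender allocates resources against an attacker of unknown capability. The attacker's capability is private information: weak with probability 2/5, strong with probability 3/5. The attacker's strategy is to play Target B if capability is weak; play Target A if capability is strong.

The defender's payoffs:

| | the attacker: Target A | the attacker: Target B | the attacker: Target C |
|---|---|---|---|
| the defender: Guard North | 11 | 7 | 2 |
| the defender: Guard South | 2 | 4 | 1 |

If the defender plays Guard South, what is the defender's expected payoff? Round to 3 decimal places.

2.800

E[Guard South] = 2/5·4 + 3/5·2 = 8/5 + 6/5 = 14/5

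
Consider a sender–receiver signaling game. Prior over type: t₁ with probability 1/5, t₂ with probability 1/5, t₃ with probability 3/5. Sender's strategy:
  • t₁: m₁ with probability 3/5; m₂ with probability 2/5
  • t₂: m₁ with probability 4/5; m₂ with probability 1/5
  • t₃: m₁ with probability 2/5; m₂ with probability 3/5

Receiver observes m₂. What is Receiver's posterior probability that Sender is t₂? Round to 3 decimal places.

0.083

P(m₂) = (1/5)·(2/5) + (1/5)·(1/5) + (3/5)·(3/5) = 12/25
P(t₂ | m₂) = ((1/5)·(1/5)) / (12/25) = (1/25) / (12/25) = 1/12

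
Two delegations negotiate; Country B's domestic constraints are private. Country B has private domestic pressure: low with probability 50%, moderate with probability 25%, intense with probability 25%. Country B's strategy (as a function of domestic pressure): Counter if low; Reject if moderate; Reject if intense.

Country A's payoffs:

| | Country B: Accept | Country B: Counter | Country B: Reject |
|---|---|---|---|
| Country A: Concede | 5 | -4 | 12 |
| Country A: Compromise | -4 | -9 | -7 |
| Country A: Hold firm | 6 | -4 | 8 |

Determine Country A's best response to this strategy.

Compute Country A's expected payoff for each action, taking the expectation over Country B's type.
E[Concede] = 0.5·(-4) + 0.25·(12) + 0.25·(12) = 4
E[Compromise] = 0.5·(-9) + 0.25·(-7) + 0.25·(-7) = -8
E[Hold firm] = 0.5·(-4) + 0.25·(8) + 0.25·(8) = 2
Best response: Concede (4 is the largest).

Concede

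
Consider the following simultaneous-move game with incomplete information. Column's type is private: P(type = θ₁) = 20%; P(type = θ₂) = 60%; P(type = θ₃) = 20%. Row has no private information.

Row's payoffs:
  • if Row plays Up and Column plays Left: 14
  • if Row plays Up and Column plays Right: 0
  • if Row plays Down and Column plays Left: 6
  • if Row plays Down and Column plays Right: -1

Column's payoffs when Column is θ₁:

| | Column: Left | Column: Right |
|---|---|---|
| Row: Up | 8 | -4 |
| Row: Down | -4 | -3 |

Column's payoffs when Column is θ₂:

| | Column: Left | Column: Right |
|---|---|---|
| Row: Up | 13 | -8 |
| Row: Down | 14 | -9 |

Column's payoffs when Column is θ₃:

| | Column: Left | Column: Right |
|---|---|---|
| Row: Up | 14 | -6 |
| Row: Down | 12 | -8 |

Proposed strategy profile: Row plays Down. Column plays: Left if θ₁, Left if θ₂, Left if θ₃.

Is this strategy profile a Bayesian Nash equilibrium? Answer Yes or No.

No

Row plays Down: E[Down] = 0.2·(6) + 0.6·(6) + 0.2·(6) = 6; E[Up] = 14. Not best-responding. ✗
Column (type θ₁), facing Down: Left gives -4, Right gives -3. Proposed Left is not best — profitable deviation exists. ✗
Column (type θ₂), facing Down: Left gives 14, Right gives -9. Proposed Left is best. ✓
Column (type θ₃), facing Down: Left gives 12, Right gives -8. Proposed Left is best. ✓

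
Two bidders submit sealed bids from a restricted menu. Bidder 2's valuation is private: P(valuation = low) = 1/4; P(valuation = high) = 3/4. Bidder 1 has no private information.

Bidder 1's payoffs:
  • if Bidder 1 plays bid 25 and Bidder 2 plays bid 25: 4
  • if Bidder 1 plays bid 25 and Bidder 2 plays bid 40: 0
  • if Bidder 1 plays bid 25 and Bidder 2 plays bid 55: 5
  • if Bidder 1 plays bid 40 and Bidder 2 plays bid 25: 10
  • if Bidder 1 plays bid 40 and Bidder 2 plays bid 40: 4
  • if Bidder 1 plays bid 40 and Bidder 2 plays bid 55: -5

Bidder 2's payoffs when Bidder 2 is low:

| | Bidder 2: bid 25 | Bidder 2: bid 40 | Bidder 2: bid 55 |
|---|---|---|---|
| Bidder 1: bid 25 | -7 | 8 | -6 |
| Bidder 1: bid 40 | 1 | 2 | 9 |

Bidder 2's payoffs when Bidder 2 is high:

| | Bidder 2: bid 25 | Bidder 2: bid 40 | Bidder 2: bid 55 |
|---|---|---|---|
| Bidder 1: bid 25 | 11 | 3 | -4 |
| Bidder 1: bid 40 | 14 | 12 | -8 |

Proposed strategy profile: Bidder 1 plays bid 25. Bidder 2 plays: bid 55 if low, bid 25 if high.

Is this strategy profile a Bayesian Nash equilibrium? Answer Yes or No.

No

Bidder 1 plays bid 25: E[bid 25] = 1/4·(5) + 3/4·(4) = 17/4; E[bid 40] = 25/4. Not best-responding. ✗
Bidder 2 (valuation low), facing bid 25: bid 25 gives -7, bid 40 gives 8, bid 55 gives -6. Proposed bid 55 is not best — profitable deviation exists. ✗
Bidder 2 (valuation high), facing bid 25: bid 25 gives 11, bid 40 gives 3, bid 55 gives -4. Proposed bid 25 is best. ✓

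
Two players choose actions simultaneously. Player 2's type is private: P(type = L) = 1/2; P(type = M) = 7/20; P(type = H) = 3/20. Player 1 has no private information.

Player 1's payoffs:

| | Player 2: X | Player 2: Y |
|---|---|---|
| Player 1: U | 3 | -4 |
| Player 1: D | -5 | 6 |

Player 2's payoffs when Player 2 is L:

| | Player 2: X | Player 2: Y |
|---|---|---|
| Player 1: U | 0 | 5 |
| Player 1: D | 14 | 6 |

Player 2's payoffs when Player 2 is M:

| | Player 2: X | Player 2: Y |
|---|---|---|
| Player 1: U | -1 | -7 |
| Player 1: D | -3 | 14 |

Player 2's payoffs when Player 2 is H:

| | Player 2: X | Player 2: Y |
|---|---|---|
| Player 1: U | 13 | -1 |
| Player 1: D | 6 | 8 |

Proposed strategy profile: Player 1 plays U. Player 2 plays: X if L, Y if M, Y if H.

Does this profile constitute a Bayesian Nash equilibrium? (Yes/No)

A profile is a BNE iff every type of every player is best-responding given beliefs about the other side.
Player 1 plays U: E[U] = 1/2·(3) + 7/20·(-4) + 3/20·(-4) = -1/2; E[D] = 1/2. Not best-responding. ✗
Player 2 (type L), facing U: X gives 0, Y gives 5. Proposed X is not best — profitable deviation exists. ✗
Player 2 (type M), facing U: X gives -1, Y gives -7. Proposed Y is not best — profitable deviation exists. ✗
Player 2 (type H), facing U: X gives 13, Y gives -1. Proposed Y is not best — profitable deviation exists. ✗

No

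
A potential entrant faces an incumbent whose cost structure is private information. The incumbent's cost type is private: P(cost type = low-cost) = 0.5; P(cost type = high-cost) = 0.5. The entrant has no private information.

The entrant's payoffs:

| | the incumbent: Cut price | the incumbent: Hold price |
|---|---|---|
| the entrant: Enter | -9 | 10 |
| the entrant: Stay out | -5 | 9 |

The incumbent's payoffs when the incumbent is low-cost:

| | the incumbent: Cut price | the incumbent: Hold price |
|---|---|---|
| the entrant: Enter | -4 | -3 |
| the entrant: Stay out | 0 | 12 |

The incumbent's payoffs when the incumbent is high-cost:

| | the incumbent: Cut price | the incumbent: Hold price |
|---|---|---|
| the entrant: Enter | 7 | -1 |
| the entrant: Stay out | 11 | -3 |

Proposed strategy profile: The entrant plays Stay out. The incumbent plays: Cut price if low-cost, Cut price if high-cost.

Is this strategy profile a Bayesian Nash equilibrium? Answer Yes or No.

No

The entrant plays Stay out: E[Stay out] = 0.5·(-5) + 0.5·(-5) = -5; E[Enter] = -9. Best-responding. ✓
The incumbent (cost type low-cost), facing Stay out: Cut price gives 0, Hold price gives 12. Proposed Cut price is not best — profitable deviation exists. ✗
The incumbent (cost type high-cost), facing Stay out: Cut price gives 11, Hold price gives -3. Proposed Cut price is best. ✓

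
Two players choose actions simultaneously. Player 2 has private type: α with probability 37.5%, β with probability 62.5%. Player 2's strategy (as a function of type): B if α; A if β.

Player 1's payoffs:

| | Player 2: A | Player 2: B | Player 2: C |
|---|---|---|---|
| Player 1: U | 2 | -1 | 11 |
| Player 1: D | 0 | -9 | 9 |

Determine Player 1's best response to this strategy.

E[U] = 0.375·(-1) + 0.625·(2) = 0.875
E[D] = 0.375·(-9) + 0.625·(0) = -3.375
Best response: U (0.875 is the largest).

U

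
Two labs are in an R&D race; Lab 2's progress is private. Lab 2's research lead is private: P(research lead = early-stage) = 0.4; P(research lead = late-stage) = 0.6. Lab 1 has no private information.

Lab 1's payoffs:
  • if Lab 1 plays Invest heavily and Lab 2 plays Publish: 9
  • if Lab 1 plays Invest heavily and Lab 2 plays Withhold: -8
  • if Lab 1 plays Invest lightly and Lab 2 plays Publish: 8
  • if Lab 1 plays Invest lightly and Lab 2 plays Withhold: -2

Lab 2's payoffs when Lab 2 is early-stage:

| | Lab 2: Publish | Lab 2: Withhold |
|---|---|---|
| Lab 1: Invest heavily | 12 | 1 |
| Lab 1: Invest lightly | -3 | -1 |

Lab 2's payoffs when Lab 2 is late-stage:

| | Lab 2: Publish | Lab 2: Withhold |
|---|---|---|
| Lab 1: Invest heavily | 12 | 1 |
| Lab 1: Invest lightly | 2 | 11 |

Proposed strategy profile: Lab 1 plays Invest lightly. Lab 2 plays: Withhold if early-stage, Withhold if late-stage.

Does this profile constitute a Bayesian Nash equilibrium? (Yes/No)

Lab 1 plays Invest lightly: E[Invest lightly] = 0.4·(-2) + 0.6·(-2) = -2; E[Invest heavily] = -8. Best-responding. ✓
Lab 2 (research lead early-stage), facing Invest lightly: Publish gives -3, Withhold gives -1. Proposed Withhold is best. ✓
Lab 2 (research lead late-stage), facing Invest lightly: Publish gives 2, Withhold gives 11. Proposed Withhold is best. ✓

Yes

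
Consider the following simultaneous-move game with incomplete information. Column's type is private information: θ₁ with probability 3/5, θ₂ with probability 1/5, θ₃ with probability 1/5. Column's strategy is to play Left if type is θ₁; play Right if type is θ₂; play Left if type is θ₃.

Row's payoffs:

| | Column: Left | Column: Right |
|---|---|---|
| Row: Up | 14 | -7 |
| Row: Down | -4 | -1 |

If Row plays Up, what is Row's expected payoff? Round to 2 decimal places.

E[Up] = 3/5·14 + 1/5·(-7) + 1/5·14 = 42/5 + (-7/5) + 14/5 = 49/5

9.80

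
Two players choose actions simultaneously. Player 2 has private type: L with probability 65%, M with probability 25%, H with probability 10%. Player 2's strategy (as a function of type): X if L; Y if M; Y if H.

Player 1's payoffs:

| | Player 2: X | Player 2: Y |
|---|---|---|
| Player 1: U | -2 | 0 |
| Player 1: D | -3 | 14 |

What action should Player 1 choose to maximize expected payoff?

D

E[U] = 0.65·(-2) + 0.25·(0) + 0.1·(0) = -1.3
E[D] = 0.65·(-3) + 0.25·(14) + 0.1·(14) = 2.95
Best response: D (2.95 is the largest).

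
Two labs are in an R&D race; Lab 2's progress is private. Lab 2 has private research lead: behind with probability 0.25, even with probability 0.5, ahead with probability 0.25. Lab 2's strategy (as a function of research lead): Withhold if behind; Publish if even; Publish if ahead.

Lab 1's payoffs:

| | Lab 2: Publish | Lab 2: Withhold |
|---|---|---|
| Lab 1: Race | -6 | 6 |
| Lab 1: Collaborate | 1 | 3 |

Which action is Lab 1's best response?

E[Race] = 0.25·(6) + 0.5·(-6) + 0.25·(-6) = -3
E[Collaborate] = 0.25·(3) + 0.5·(1) + 0.25·(1) = 1.5
Best response: Collaborate (1.5 is the largest).

Collaborate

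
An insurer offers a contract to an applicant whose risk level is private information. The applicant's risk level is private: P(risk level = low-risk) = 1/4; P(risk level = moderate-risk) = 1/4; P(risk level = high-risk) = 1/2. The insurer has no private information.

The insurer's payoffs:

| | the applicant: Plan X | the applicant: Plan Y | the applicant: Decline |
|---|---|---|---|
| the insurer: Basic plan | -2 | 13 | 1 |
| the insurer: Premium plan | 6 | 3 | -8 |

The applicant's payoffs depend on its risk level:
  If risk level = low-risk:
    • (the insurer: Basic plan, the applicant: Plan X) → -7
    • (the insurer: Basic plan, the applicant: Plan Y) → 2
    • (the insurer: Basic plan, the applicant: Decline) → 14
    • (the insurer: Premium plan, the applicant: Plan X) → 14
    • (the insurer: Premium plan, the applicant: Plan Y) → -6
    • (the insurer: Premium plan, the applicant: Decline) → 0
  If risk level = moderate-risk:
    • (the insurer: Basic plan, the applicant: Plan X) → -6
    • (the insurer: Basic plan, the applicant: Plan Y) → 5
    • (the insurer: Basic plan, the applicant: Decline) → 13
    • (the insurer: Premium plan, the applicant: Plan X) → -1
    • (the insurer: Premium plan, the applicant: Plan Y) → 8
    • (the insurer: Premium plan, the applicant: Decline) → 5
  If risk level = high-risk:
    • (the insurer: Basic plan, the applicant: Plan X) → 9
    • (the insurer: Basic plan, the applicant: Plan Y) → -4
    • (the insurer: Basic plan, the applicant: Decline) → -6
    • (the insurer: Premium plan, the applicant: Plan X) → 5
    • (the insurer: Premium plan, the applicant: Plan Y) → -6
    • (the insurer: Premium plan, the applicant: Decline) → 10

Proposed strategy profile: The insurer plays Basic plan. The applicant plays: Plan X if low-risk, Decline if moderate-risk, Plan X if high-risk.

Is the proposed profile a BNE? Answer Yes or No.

No

The insurer plays Basic plan: E[Basic plan] = 1/4·(-2) + 1/4·(1) + 1/2·(-2) = -5/4; E[Premium plan] = 5/2. Not best-responding. ✗
The applicant (risk level low-risk), facing Basic plan: Plan X gives -7, Plan Y gives 2, Decline gives 14. Proposed Plan X is not best — profitable deviation exists. ✗
The applicant (risk level moderate-risk), facing Basic plan: Plan X gives -6, Plan Y gives 5, Decline gives 13. Proposed Decline is best. ✓
The applicant (risk level high-risk), facing Basic plan: Plan X gives 9, Plan Y gives -4, Decline gives -6. Proposed Plan X is best. ✓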